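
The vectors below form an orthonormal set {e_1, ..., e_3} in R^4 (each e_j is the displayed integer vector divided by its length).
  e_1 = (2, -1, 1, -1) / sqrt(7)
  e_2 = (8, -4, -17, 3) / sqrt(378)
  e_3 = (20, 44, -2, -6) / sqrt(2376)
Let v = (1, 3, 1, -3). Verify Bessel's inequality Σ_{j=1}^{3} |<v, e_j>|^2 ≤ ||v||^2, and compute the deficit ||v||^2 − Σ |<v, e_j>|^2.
Σ |<v, e_j>|^2 = 171/11; ||v||^2 = 20; deficit = 49/11

Write each e_j = u_j / sqrt(<u_j, u_j>) where u_j is the displayed integer vector. Then <v, e_j> = <v, u_j> / sqrt(<u_j, u_j>), so |<v, e_j>|^2 = <v, u_j>^2 / <u_j, u_j>.
Coefficients: <v, e_1> = 3/sqrt(7), <v, e_2> = -30/sqrt(378), <v, e_3> = 168/sqrt(2376).
Square and sum: Σ |<v, e_j>|^2 = 171/11.
Compute ||v||^2 = v·v = 20.
Deficit = 20 − 171/11 = 49/11 ≥ 0, confirming Bessel's inequality. (The deficit equals ||v − Σ <v,e_j> e_j||^2, the squared distance from v to span{e_j}.)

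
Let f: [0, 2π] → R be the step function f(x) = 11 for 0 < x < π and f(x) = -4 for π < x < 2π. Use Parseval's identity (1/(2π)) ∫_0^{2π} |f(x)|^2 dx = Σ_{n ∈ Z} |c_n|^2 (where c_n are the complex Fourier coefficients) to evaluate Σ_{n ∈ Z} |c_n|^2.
Σ |c_n|^2 = 137/2

Parseval equates the L^2 energy of f (normalised by 1/(2π)) with the ℓ^2 sum of its Fourier coefficients: (1/(2π)) ∫_0^{2π} |f|^2 = Σ |c_n|^2.
Compute the left side: (1/(2π)) [∫_0^π 11^2 dx + ∫_π^{2π} (-4)^2 dx] = (1/(2π)) · (121π + 16π) = (121 + 16)/2 = 137/2.
So Σ_{n ∈ Z} |c_n|^2 = 137/2.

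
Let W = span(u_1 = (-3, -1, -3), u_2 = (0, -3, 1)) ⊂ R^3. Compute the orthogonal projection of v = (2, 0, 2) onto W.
proj_W(v) = (36/19, 3/95, 199/95)

Set up U = [u_1 | ... | u_2] ∈ R^(3×2). The projector onto W = col(U) is P = U (U^T U)^(-1) U^T.
Compute U^T U =
  [19, 0]
  [0, 10],
and U^T v = (-12, 2).
Solve U^T U · c = U^T v for the coefficients: c = (-12/19, 1/5). The projection is proj_W(v) = U c.
Check: (v - proj_W(v)) · u_1 = 0  (should be 0).
Check: (v - proj_W(v)) · u_2 = 0  (should be 0).
Result: proj_W(v) = (36/19, 3/95, 199/95).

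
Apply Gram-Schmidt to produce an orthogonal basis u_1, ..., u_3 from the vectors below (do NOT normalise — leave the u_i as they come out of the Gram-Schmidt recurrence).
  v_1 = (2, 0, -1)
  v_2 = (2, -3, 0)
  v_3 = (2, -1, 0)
Orthogonal basis:
  u_1 = (2, 0, -1)
  u_2 = (2/5, -3, 4/5)
  u_3 = (12/49, 8/49, 24/49)

Apply the Gram-Schmidt recurrence
  u_1 = v_1
  u_i = v_i − Σ_{j<i} ((v_i · u_j) / (u_j · u_j)) · u_j.

Step by step this gives:
  u_1 = (2, 0, -1)
  u_2 = (2/5, -3, 4/5)
  u_3 = (12/49, 8/49, 24/49)

Orthogonality check:
  u_2 · u_1 = 0 (should be 0)
  u_3 · u_1 = 0 (should be 0)
  u_3 · u_2 = 0 (should be 0)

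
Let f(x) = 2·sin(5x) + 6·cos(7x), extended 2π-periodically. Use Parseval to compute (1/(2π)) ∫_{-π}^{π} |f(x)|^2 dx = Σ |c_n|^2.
Σ |c_n|^2 = 20

Expand |f|^2 and use orthogonality of {sin(nx), cos(mx)} on [-π, π]:
  ∫_{-π}^{π} sin(nx)^2 dx = π, ∫ cos(mx)^2 dx = π, and cross terms integrate to 0.
So ∫_{-π}^{π} f(x)^2 dx = 2^2 · π + 6^2 · π = (4 + 36)π.
Divide by 2π: (4 + 36)/2 = 20.
By Parseval, this equals Σ |c_n|^2.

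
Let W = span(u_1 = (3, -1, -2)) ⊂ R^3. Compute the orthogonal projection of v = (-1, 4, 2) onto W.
proj_W(v) = (-33/14, 11/14, 11/7)

Set up U = [u_1 | ... | u_1] ∈ R^(3×1). The projector onto W = col(U) is P = U (U^T U)^(-1) U^T.
Compute U^T U =
  [14],
and U^T v = (-11).
Solve U^T U · c = U^T v for the coefficients: c = (-11/14). The projection is proj_W(v) = U c.
Check: (v - proj_W(v)) · u_1 = 0  (should be 0).
Result: proj_W(v) = (-33/14, 11/14, 11/7).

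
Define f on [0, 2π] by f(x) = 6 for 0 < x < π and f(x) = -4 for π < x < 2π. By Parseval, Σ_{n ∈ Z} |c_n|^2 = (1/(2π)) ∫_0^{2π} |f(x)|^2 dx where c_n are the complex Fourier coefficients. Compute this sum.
Σ |c_n|^2 = 26

Parseval equates the L^2 energy of f (normalised by 1/(2π)) with the ℓ^2 sum of its Fourier coefficients: (1/(2π)) ∫_0^{2π} |f|^2 = Σ |c_n|^2.
Compute the left side: (1/(2π)) [∫_0^π 6^2 dx + ∫_π^{2π} (-4)^2 dx] = (1/(2π)) · (36π + 16π) = (36 + 16)/2 = 26.
So Σ_{n ∈ Z} |c_n|^2 = 26.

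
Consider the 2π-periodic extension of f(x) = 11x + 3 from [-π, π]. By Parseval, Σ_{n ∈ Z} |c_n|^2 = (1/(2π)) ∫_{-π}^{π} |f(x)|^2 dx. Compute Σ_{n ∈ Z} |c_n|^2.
Σ |c_n|^2 = 121π^2/3 + 9

Expand and integrate term by term over [-π, π]:
  ∫ (11x)^2 dx = 121·(2π^3/3); ∫ 2·11·(3)·x dx = 0 (odd integrand); ∫ 3^2 dx = 9·2π.
So (1/(2π)) ∫_{-π}^{π} (11x + 3)^2 dx = 121π^2/3 + 9 = 121π^2/3 + 9.
Parseval ⇒ Σ |c_n|^2 = 121π^2/3 + 9.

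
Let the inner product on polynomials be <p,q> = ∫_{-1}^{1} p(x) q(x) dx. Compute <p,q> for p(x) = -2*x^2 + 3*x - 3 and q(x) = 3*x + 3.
<p,q> = -16

Expand the product: p(x)·q(x) = -6*x^3 + 3*x^2 - 9.
∫_{-1}^{1} of each monomial x^k gives [2/(k+1) if k even, 0 if k odd]. Integrating term-by-term (or equivalently evaluating the antiderivative F(x) = -3*x^4/2 + x^3 - 9*x at the endpoints):
  F(1) − F(−1) = -19/2 − (13/2) = -16.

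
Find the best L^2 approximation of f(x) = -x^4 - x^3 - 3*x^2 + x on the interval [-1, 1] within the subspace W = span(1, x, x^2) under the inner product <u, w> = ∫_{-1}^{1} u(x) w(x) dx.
g(x) = -27*x^2/7 + 2*x/5 + 3/35

The best approximation g ∈ W is the orthogonal projection of f onto W. Writing g = a_0 + a_1 x + a_2 x^2, the coefficients solve the normal equations G · a = b where
  G_{ij} = <φ_i, φ_j> and b_i = <f, φ_i>, with φ_0 = 1, φ_1 = x, φ_2 = x^2.
G =
  [2, 0, 2/3]
  [0, 2/3, 0]
  [2/3, 0, 2/5],
b = (-12/5, 4/15, -52/35).
Solving gives a_0 = 3/35, a_1 = 2/5, a_2 = -27/7, so
  g(x) = -27*x^2/7 + 2*x/5 + 3/35.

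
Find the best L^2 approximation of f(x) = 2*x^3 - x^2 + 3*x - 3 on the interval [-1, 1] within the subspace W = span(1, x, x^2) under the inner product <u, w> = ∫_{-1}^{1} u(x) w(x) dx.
g(x) = -x^2 + 21*x/5 - 3

The best approximation g ∈ W is the orthogonal projection of f onto W. Writing g = a_0 + a_1 x + a_2 x^2, the coefficients solve the normal equations G · a = b where
  G_{ij} = <φ_i, φ_j> and b_i = <f, φ_i>, with φ_0 = 1, φ_1 = x, φ_2 = x^2.
G =
  [2, 0, 2/3]
  [0, 2/3, 0]
  [2/3, 0, 2/5],
b = (-20/3, 14/5, -12/5).
Solving gives a_0 = -3, a_1 = 21/5, a_2 = -1, so
  g(x) = -x^2 + 21*x/5 - 3.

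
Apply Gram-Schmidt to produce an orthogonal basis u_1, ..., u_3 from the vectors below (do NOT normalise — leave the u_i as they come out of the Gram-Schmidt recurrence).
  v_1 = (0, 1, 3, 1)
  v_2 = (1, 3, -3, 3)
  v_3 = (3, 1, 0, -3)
Orthogonal basis:
  u_1 = (0, 1, 3, 1)
  u_2 = (1, 36/11, -24/11, 36/11)
  u_3 = (72/23, 37/23, 6/23, -55/23)

Apply the Gram-Schmidt recurrence
  u_1 = v_1
  u_i = v_i − Σ_{j<i} ((v_i · u_j) / (u_j · u_j)) · u_j.

Step by step this gives:
  u_1 = (0, 1, 3, 1)
  u_2 = (1, 36/11, -24/11, 36/11)
  u_3 = (72/23, 37/23, 6/23, -55/23)

Orthogonality check:
  u_2 · u_1 = 0 (should be 0)
  u_3 · u_1 = 0 (should be 0)
  u_3 · u_2 = 0 (should be 0)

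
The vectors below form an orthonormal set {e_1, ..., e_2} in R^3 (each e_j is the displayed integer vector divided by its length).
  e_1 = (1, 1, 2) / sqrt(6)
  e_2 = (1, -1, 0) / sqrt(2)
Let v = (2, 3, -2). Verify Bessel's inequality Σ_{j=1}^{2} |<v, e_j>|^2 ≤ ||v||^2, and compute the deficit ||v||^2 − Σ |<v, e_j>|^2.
Σ |<v, e_j>|^2 = 2/3; ||v||^2 = 17; deficit = 49/3

Write each e_j = u_j / sqrt(<u_j, u_j>) where u_j is the displayed integer vector. Then <v, e_j> = <v, u_j> / sqrt(<u_j, u_j>), so |<v, e_j>|^2 = <v, u_j>^2 / <u_j, u_j>.
Coefficients: <v, e_1> = 1/sqrt(6), <v, e_2> = -1/sqrt(2).
Square and sum: Σ |<v, e_j>|^2 = 2/3.
Compute ||v||^2 = v·v = 17.
Deficit = 17 − 2/3 = 49/3 ≥ 0, confirming Bessel's inequality. (The deficit equals ||v − Σ <v,e_j> e_j||^2, the squared distance from v to span{e_j}.)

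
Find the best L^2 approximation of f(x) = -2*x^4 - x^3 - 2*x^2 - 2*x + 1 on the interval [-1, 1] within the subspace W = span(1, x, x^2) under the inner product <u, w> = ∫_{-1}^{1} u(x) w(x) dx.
g(x) = -26*x^2/7 - 13*x/5 + 41/35

The best approximation g ∈ W is the orthogonal projection of f onto W. Writing g = a_0 + a_1 x + a_2 x^2, the coefficients solve the normal equations G · a = b where
  G_{ij} = <φ_i, φ_j> and b_i = <f, φ_i>, with φ_0 = 1, φ_1 = x, φ_2 = x^2.
G =
  [2, 0, 2/3]
  [0, 2/3, 0]
  [2/3, 0, 2/5],
b = (-2/15, -26/15, -74/105).
Solving gives a_0 = 41/35, a_1 = -13/5, a_2 = -26/7, so
  g(x) = -26*x^2/7 - 13*x/5 + 41/35.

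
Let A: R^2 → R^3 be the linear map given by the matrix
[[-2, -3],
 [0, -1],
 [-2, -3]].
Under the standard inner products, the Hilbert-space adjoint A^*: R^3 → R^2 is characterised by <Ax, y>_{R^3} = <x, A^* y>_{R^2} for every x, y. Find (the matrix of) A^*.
A^* = A^T =
[[-2, 0, -2],
 [-3, -1, -3]]

For real matrices with standard dot products, the defining identity <Ax, y> = <x, A^* y> gives (Ax)^T y = x^T (A^*) y, i.e. x^T A^T y = x^T (A^*) y. Since this holds for all x, y, we must have A^* = A^T. Therefore
A^* =
[[-2, 0, -2],
 [-3, -1, -3]].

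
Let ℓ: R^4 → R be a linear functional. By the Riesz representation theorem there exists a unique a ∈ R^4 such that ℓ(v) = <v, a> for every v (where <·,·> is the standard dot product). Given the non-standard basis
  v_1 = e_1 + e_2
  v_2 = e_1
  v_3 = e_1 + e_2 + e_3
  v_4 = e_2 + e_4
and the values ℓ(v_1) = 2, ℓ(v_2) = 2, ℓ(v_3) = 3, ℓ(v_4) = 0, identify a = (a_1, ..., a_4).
a = (2, 0, 1, 0)

Write a = (a_1, ..., a_4) in the standard basis. For each basis vector v_i, ℓ(v_i) = <v_i, a> is a linear equation in the a_j's. Collect the n equations into a matrix system V a = ℓ, where row i of V is v_i (expressed in the standard basis). Since V is invertible (lower-triangular with 1s on the diagonal, up to permutation), solve by back-substitution:
  V =
[[1, 1, 0, 0],
 [1, 0, 0, 0],
 [1, 1, 1, 0],
 [0, 1, 0, 1]]
  V a = (2, 2, 3, 0)
Solving gives a = (2, 0, 1, 0).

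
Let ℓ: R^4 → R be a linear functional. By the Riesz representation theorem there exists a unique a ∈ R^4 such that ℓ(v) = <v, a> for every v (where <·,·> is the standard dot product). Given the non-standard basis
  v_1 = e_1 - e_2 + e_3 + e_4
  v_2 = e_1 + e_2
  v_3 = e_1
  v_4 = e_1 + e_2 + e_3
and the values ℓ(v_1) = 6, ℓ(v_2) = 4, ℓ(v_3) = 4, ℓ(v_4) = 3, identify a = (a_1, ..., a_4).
a = (4, 0, -1, 3)

Write a = (a_1, ..., a_4) in the standard basis. For each basis vector v_i, ℓ(v_i) = <v_i, a> is a linear equation in the a_j's. Collect the n equations into a matrix system V a = ℓ, where row i of V is v_i (expressed in the standard basis). Since V is invertible (lower-triangular with 1s on the diagonal, up to permutation), solve by back-substitution:
  V =
[[1, -1, 1, 1],
 [1, 1, 0, 0],
 [1, 0, 0, 0],
 [1, 1, 1, 0]]
  V a = (6, 4, 4, 3)
Solving gives a = (4, 0, -1, 3).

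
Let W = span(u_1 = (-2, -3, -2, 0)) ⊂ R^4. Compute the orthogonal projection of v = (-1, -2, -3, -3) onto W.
proj_W(v) = (-28/17, -42/17, -28/17, 0)

Set up U = [u_1 | ... | u_1] ∈ R^(4×1). The projector onto W = col(U) is P = U (U^T U)^(-1) U^T.
Compute U^T U =
  [17],
and U^T v = (14).
Solve U^T U · c = U^T v for the coefficients: c = (14/17). The projection is proj_W(v) = U c.
Check: (v - proj_W(v)) · u_1 = 0  (should be 0).
Result: proj_W(v) = (-28/17, -42/17, -28/17, 0).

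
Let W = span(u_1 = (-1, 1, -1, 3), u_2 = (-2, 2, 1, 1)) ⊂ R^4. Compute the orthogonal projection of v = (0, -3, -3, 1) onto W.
proj_W(v) = (25/14, -25/14, -16/7, 10/7)

Set up U = [u_1 | ... | u_2] ∈ R^(4×2). The projector onto W = col(U) is P = U (U^T U)^(-1) U^T.
Compute U^T U =
  [12, 6]
  [6, 10],
and U^T v = (3, -8).
Solve U^T U · c = U^T v for the coefficients: c = (13/14, -19/14). The projection is proj_W(v) = U c.
Check: (v - proj_W(v)) · u_1 = 0  (should be 0).
Check: (v - proj_W(v)) · u_2 = 0  (should be 0).
Result: proj_W(v) = (25/14, -25/14, -16/7, 10/7).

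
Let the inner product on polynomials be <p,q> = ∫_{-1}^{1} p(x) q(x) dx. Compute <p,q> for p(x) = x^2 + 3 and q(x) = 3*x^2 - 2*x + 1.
<p,q> = 208/15

Expand the product: p(x)·q(x) = 3*x^4 - 2*x^3 + 10*x^2 - 6*x + 3.
∫_{-1}^{1} of each monomial x^k gives [2/(k+1) if k even, 0 if k odd]. Integrating term-by-term (or equivalently evaluating the antiderivative F(x) = 3*x^5/5 - x^4/2 + 10*x^3/3 - 3*x^2 + 3*x at the endpoints):
  F(1) − F(−1) = 103/30 − (-313/30) = 208/15.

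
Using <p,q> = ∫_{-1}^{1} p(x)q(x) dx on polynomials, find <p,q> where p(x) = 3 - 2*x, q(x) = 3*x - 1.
<p,q> = -10

Expand the product: p(x)·q(x) = -6*x^2 + 11*x - 3.
∫_{-1}^{1} of each monomial x^k gives [2/(k+1) if k even, 0 if k odd]. Integrating term-by-term (or equivalently evaluating the antiderivative F(x) = -2*x^3 + 11*x^2/2 - 3*x at the endpoints):
  F(1) − F(−1) = 1/2 − (21/2) = -10.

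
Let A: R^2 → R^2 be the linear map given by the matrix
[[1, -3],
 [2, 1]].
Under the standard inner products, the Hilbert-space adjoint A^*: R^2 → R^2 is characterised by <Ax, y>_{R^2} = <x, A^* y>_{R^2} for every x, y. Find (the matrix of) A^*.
A^* = A^T =
[[1, 2],
 [-3, 1]]

For real matrices with standard dot products, the defining identity <Ax, y> = <x, A^* y> gives (Ax)^T y = x^T (A^*) y, i.e. x^T A^T y = x^T (A^*) y. Since this holds for all x, y, we must have A^* = A^T. Therefore
A^* =
[[1, 2],
 [-3, 1]].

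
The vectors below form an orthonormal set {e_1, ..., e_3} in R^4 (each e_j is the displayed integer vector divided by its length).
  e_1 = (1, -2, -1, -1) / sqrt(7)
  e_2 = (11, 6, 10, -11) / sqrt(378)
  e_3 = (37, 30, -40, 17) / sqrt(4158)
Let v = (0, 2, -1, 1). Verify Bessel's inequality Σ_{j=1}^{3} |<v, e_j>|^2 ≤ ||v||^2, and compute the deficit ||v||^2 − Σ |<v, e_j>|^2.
Σ |<v, e_j>|^2 = 446/77; ||v||^2 = 6; deficit = 16/77

Write each e_j = u_j / sqrt(<u_j, u_j>) where u_j is the displayed integer vector. Then <v, e_j> = <v, u_j> / sqrt(<u_j, u_j>), so |<v, e_j>|^2 = <v, u_j>^2 / <u_j, u_j>.
Coefficients: <v, e_1> = -4/sqrt(7), <v, e_2> = -9/sqrt(378), <v, e_3> = 117/sqrt(4158).
Square and sum: Σ |<v, e_j>|^2 = 446/77.
Compute ||v||^2 = v·v = 6.
Deficit = 6 − 446/77 = 16/77 ≥ 0, confirming Bessel's inequality. (The deficit equals ||v − Σ <v,e_j> e_j||^2, the squared distance from v to span{e_j}.)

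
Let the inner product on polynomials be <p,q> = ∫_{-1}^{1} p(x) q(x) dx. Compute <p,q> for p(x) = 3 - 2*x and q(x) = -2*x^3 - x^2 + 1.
<p,q> = 28/5

Expand the product: p(x)·q(x) = 4*x^4 - 4*x^3 - 3*x^2 - 2*x + 3.
∫_{-1}^{1} of each monomial x^k gives [2/(k+1) if k even, 0 if k odd]. Integrating term-by-term (or equivalently evaluating the antiderivative F(x) = 4*x^5/5 - x^4 - x^3 - x^2 + 3*x at the endpoints):
  F(1) − F(−1) = 4/5 − (-24/5) = 28/5.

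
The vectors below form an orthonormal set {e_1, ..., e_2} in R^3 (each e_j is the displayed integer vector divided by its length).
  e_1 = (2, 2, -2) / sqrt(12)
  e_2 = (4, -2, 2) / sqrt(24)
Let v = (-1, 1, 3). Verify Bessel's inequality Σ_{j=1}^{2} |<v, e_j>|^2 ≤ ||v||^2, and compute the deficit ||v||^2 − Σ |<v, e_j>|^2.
Σ |<v, e_j>|^2 = 3; ||v||^2 = 11; deficit = 8

Write each e_j = u_j / sqrt(<u_j, u_j>) where u_j is the displayed integer vector. Then <v, e_j> = <v, u_j> / sqrt(<u_j, u_j>), so |<v, e_j>|^2 = <v, u_j>^2 / <u_j, u_j>.
Coefficients: <v, e_1> = -6/sqrt(12), <v, e_2> = 0/sqrt(24).
Square and sum: Σ |<v, e_j>|^2 = 3.
Compute ||v||^2 = v·v = 11.
Deficit = 11 − 3 = 8 ≥ 0, confirming Bessel's inequality. (The deficit equals ||v − Σ <v,e_j> e_j||^2, the squared distance from v to span{e_j}.)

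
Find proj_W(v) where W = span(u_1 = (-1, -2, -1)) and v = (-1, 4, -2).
proj_W(v) = (5/6, 5/3, 5/6)

Set up U = [u_1 | ... | u_1] ∈ R^(3×1). The projector onto W = col(U) is P = U (U^T U)^(-1) U^T.
Compute U^T U =
  [6],
and U^T v = (-5).
Solve U^T U · c = U^T v for the coefficients: c = (-5/6). The projection is proj_W(v) = U c.
Check: (v - proj_W(v)) · u_1 = 0  (should be 0).
Result: proj_W(v) = (5/6, 5/3, 5/6).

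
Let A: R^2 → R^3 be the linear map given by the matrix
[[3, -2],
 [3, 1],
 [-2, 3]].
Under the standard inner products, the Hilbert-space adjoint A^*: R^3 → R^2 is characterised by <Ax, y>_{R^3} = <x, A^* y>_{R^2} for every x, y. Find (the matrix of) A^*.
A^* = A^T =
[[3, 3, -2],
 [-2, 1, 3]]

For real matrices with standard dot products, the defining identity <Ax, y> = <x, A^* y> gives (Ax)^T y = x^T (A^*) y, i.e. x^T A^T y = x^T (A^*) y. Since this holds for all x, y, we must have A^* = A^T. Therefore
A^* =
[[3, 3, -2],
 [-2, 1, 3]].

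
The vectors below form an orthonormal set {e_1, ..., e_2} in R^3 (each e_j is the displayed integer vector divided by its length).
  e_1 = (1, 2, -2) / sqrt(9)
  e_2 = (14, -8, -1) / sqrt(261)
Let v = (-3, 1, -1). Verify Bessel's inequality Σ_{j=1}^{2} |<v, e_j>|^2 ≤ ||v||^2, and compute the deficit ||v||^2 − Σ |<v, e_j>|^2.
Σ |<v, e_j>|^2 = 270/29; ||v||^2 = 11; deficit = 49/29

Write each e_j = u_j / sqrt(<u_j, u_j>) where u_j is the displayed integer vector. Then <v, e_j> = <v, u_j> / sqrt(<u_j, u_j>), so |<v, e_j>|^2 = <v, u_j>^2 / <u_j, u_j>.
Coefficients: <v, e_1> = 1/sqrt(9), <v, e_2> = -49/sqrt(261).
Square and sum: Σ |<v, e_j>|^2 = 270/29.
Compute ||v||^2 = v·v = 11.
Deficit = 11 − 270/29 = 49/29 ≥ 0, confirming Bessel's inequality. (The deficit equals ||v − Σ <v,e_j> e_j||^2, the squared distance from v to span{e_j}.)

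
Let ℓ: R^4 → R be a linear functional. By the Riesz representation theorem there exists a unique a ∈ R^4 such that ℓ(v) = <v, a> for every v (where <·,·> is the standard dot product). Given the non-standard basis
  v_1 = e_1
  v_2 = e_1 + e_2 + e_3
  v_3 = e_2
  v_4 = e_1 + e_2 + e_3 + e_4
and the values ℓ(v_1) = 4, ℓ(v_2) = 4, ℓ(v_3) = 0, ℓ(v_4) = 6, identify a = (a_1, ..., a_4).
a = (4, 0, 0, 2)

Write a = (a_1, ..., a_4) in the standard basis. For each basis vector v_i, ℓ(v_i) = <v_i, a> is a linear equation in the a_j's. Collect the n equations into a matrix system V a = ℓ, where row i of V is v_i (expressed in the standard basis). Since V is invertible (lower-triangular with 1s on the diagonal, up to permutation), solve by back-substitution:
  V =
[[1, 0, 0, 0],
 [1, 1, 1, 0],
 [0, 1, 0, 0],
 [1, 1, 1, 1]]
  V a = (4, 4, 0, 6)
Solving gives a = (4, 0, 0, 2).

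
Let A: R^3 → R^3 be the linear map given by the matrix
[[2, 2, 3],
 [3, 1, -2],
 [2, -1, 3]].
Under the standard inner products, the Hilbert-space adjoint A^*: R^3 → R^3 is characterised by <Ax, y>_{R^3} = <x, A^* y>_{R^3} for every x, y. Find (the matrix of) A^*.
A^* = A^T =
[[2, 3, 2],
 [2, 1, -1],
 [3, -2, 3]]

For real matrices with standard dot products, the defining identity <Ax, y> = <x, A^* y> gives (Ax)^T y = x^T (A^*) y, i.e. x^T A^T y = x^T (A^*) y. Since this holds for all x, y, we must have A^* = A^T. Therefore
A^* =
[[2, 3, 2],
 [2, 1, -1],
 [3, -2, 3]].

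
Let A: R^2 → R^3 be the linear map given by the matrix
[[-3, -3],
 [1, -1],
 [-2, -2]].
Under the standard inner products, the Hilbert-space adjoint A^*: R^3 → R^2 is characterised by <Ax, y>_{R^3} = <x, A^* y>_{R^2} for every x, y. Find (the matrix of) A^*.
A^* = A^T =
[[-3, 1, -2],
 [-3, -1, -2]]

For real matrices with standard dot products, the defining identity <Ax, y> = <x, A^* y> gives (Ax)^T y = x^T (A^*) y, i.e. x^T A^T y = x^T (A^*) y. Since this holds for all x, y, we must have A^* = A^T. Therefore
A^* =
[[-3, 1, -2],
 [-3, -1, -2]].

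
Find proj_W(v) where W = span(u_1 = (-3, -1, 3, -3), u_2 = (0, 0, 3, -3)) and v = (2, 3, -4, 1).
proj_W(v) = (27/10, 9/10, -5/2, 5/2)

Set up U = [u_1 | ... | u_2] ∈ R^(4×2). The projector onto W = col(U) is P = U (U^T U)^(-1) U^T.
Compute U^T U =
  [28, 18]
  [18, 18],
and U^T v = (-24, -15).
Solve U^T U · c = U^T v for the coefficients: c = (-9/10, 1/15). The projection is proj_W(v) = U c.
Check: (v - proj_W(v)) · u_1 = 0  (should be 0).
Check: (v - proj_W(v)) · u_2 = 0  (should be 0).
Result: proj_W(v) = (27/10, 9/10, -5/2, 5/2).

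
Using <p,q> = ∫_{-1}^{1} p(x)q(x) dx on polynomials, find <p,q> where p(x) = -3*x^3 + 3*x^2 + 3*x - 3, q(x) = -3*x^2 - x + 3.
<p,q> = -52/5

Expand the product: p(x)·q(x) = 9*x^5 - 6*x^4 - 21*x^3 + 15*x^2 + 12*x - 9.
∫_{-1}^{1} of each monomial x^k gives [2/(k+1) if k even, 0 if k odd]. Integrating term-by-term (or equivalently evaluating the antiderivative F(x) = 3*x^6/2 - 6*x^5/5 - 21*x^4/4 + 5*x^3 + 6*x^2 - 9*x at the endpoints):
  F(1) − F(−1) = -59/20 − (149/20) = -52/5.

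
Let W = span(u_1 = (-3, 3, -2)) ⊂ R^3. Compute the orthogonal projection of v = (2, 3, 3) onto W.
proj_W(v) = (9/22, -9/22, 3/11)

Set up U = [u_1 | ... | u_1] ∈ R^(3×1). The projector onto W = col(U) is P = U (U^T U)^(-1) U^T.
Compute U^T U =
  [22],
and U^T v = (-3).
Solve U^T U · c = U^T v for the coefficients: c = (-3/22). The projection is proj_W(v) = U c.
Check: (v - proj_W(v)) · u_1 = 0  (should be 0).
Result: proj_W(v) = (9/22, -9/22, 3/11).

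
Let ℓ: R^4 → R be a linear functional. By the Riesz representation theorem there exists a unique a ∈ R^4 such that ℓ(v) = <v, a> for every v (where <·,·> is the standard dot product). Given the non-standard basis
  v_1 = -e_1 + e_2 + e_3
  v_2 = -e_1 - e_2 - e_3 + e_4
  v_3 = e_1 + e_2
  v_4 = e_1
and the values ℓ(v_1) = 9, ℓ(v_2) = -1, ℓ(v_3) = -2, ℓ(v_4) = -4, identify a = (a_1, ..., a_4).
a = (-4, 2, 3, 0)

Write a = (a_1, ..., a_4) in the standard basis. For each basis vector v_i, ℓ(v_i) = <v_i, a> is a linear equation in the a_j's. Collect the n equations into a matrix system V a = ℓ, where row i of V is v_i (expressed in the standard basis). Since V is invertible (lower-triangular with 1s on the diagonal, up to permutation), solve by back-substitution:
  V =
[[-1, 1, 1, 0],
 [-1, -1, -1, 1],
 [1, 1, 0, 0],
 [1, 0, 0, 0]]
  V a = (9, -1, -2, -4)
Solving gives a = (-4, 2, 3, 0).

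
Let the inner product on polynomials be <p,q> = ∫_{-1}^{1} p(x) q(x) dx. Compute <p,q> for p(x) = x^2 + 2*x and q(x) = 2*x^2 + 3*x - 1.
<p,q> = 62/15

Expand the product: p(x)·q(x) = 2*x^4 + 7*x^3 + 5*x^2 - 2*x.
∫_{-1}^{1} of each monomial x^k gives [2/(k+1) if k even, 0 if k odd]. Integrating term-by-term (or equivalently evaluating the antiderivative F(x) = 2*x^5/5 + 7*x^4/4 + 5*x^3/3 - x^2 at the endpoints):
  F(1) − F(−1) = 169/60 − (-79/60) = 62/15.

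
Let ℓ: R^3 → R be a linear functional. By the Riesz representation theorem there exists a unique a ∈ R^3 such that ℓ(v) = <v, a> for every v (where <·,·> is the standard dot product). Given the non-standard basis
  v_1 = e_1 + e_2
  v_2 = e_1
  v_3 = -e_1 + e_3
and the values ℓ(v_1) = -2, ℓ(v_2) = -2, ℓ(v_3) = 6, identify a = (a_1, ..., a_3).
a = (-2, 0, 4)

Write a = (a_1, ..., a_3) in the standard basis. For each basis vector v_i, ℓ(v_i) = <v_i, a> is a linear equation in the a_j's. Collect the n equations into a matrix system V a = ℓ, where row i of V is v_i (expressed in the standard basis). Since V is invertible (lower-triangular with 1s on the diagonal, up to permutation), solve by back-substitution:
  V =
[[1, 1, 0],
 [1, 0, 0],
 [-1, 0, 1]]
  V a = (-2, -2, 6)
Solving gives a = (-2, 0, 4).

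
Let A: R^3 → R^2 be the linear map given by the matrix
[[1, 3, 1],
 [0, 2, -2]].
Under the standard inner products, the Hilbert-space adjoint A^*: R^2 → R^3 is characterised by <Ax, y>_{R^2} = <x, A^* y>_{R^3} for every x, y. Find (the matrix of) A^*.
A^* = A^T =
[[1, 0],
 [3, 2],
 [1, -2]]

For real matrices with standard dot products, the defining identity <Ax, y> = <x, A^* y> gives (Ax)^T y = x^T (A^*) y, i.e. x^T A^T y = x^T (A^*) y. Since this holds for all x, y, we must have A^* = A^T. Therefore
A^* =
[[1, 0],
 [3, 2],
 [1, -2]].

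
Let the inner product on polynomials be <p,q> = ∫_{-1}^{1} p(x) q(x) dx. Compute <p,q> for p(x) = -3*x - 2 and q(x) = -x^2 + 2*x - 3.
<p,q> = 28/3

Expand the product: p(x)·q(x) = 3*x^3 - 4*x^2 + 5*x + 6.
∫_{-1}^{1} of each monomial x^k gives [2/(k+1) if k even, 0 if k odd]. Integrating term-by-term (or equivalently evaluating the antiderivative F(x) = 3*x^4/4 - 4*x^3/3 + 5*x^2/2 + 6*x at the endpoints):
  F(1) − F(−1) = 95/12 − (-17/12) = 28/3.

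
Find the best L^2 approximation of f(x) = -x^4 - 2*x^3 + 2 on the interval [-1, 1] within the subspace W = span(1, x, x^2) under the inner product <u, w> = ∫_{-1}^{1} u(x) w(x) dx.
g(x) = -6*x^2/7 - 6*x/5 + 73/35

The best approximation g ∈ W is the orthogonal projection of f onto W. Writing g = a_0 + a_1 x + a_2 x^2, the coefficients solve the normal equations G · a = b where
  G_{ij} = <φ_i, φ_j> and b_i = <f, φ_i>, with φ_0 = 1, φ_1 = x, φ_2 = x^2.
G =
  [2, 0, 2/3]
  [0, 2/3, 0]
  [2/3, 0, 2/5],
b = (18/5, -4/5, 22/21).
Solving gives a_0 = 73/35, a_1 = -6/5, a_2 = -6/7, so
  g(x) = -6*x^2/7 - 6*x/5 + 73/35.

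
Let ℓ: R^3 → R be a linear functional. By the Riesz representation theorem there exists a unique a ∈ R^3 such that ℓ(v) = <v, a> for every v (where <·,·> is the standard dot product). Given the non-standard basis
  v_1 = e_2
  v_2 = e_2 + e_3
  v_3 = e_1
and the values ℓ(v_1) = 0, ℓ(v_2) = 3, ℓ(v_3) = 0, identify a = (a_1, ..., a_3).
a = (0, 0, 3)

Write a = (a_1, ..., a_3) in the standard basis. For each basis vector v_i, ℓ(v_i) = <v_i, a> is a linear equation in the a_j's. Collect the n equations into a matrix system V a = ℓ, where row i of V is v_i (expressed in the standard basis). Since V is invertible (lower-triangular with 1s on the diagonal, up to permutation), solve by back-substitution:
  V =
[[0, 1, 0],
 [0, 1, 1],
 [1, 0, 0]]
  V a = (0, 3, 0)
Solving gives a = (0, 0, 3).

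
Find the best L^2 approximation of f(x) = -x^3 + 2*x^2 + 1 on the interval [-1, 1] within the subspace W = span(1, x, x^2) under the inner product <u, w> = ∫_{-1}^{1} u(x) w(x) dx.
g(x) = 2*x^2 - 3*x/5 + 1

The best approximation g ∈ W is the orthogonal projection of f onto W. Writing g = a_0 + a_1 x + a_2 x^2, the coefficients solve the normal equations G · a = b where
  G_{ij} = <φ_i, φ_j> and b_i = <f, φ_i>, with φ_0 = 1, φ_1 = x, φ_2 = x^2.
G =
  [2, 0, 2/3]
  [0, 2/3, 0]
  [2/3, 0, 2/5],
b = (10/3, -2/5, 22/15).
Solving gives a_0 = 1, a_1 = -3/5, a_2 = 2, so
  g(x) = 2*x^2 - 3*x/5 + 1.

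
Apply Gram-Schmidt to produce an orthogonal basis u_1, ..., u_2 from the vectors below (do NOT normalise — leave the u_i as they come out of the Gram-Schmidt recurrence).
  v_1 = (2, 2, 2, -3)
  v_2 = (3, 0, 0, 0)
Orthogonal basis:
  u_1 = (2, 2, 2, -3)
  u_2 = (17/7, -4/7, -4/7, 6/7)

Apply the Gram-Schmidt recurrence
  u_1 = v_1
  u_i = v_i − Σ_{j<i} ((v_i · u_j) / (u_j · u_j)) · u_j.

Step by step this gives:
  u_1 = (2, 2, 2, -3)
  u_2 = (17/7, -4/7, -4/7, 6/7)

Orthogonality check:
  u_2 · u_1 = 0 (should be 0)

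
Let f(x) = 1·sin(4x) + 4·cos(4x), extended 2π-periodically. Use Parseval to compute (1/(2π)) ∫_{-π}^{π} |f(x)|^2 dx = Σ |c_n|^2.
Σ |c_n|^2 = 17/2

Expand |f|^2 and use orthogonality of {sin(nx), cos(mx)} on [-π, π]:
  ∫_{-π}^{π} sin(nx)^2 dx = π, ∫ cos(mx)^2 dx = π, and cross terms integrate to 0.
So ∫_{-π}^{π} f(x)^2 dx = 1^2 · π + 4^2 · π = (1 + 16)π.
Divide by 2π: (1 + 16)/2 = 17/2.
By Parseval, this equals Σ |c_n|^2.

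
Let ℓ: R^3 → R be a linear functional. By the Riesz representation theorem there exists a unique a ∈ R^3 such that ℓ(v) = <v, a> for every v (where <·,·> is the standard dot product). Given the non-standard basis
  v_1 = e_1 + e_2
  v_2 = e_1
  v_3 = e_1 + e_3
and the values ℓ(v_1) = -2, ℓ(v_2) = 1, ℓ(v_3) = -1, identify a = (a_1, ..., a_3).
a = (1, -3, -2)

Write a = (a_1, ..., a_3) in the standard basis. For each basis vector v_i, ℓ(v_i) = <v_i, a> is a linear equation in the a_j's. Collect the n equations into a matrix system V a = ℓ, where row i of V is v_i (expressed in the standard basis). Since V is invertible (lower-triangular with 1s on the diagonal, up to permutation), solve by back-substitution:
  V =
[[1, 1, 0],
 [1, 0, 0],
 [1, 0, 1]]
  V a = (-2, 1, -1)
Solving gives a = (1, -3, -2).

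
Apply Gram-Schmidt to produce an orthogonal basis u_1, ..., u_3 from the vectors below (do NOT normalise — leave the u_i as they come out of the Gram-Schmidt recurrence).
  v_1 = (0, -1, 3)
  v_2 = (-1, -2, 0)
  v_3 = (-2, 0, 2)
Orthogonal basis:
  u_1 = (0, -1, 3)
  u_2 = (-1, -9/5, -3/5)
  u_3 = (-42/23, 21/23, 7/23)

Apply the Gram-Schmidt recurrence
  u_1 = v_1
  u_i = v_i − Σ_{j<i} ((v_i · u_j) / (u_j · u_j)) · u_j.

Step by step this gives:
  u_1 = (0, -1, 3)
  u_2 = (-1, -9/5, -3/5)
  u_3 = (-42/23, 21/23, 7/23)

Orthogonality check:
  u_2 · u_1 = 0 (should be 0)
  u_3 · u_1 = 0 (should be 0)
  u_3 · u_2 = 0 (should be 0)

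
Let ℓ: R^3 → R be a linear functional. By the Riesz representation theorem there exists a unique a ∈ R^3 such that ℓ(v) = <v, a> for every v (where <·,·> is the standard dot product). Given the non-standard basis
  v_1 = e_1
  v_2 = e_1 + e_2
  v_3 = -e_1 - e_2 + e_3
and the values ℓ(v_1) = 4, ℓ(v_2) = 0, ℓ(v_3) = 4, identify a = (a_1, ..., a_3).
a = (4, -4, 4)

Write a = (a_1, ..., a_3) in the standard basis. For each basis vector v_i, ℓ(v_i) = <v_i, a> is a linear equation in the a_j's. Collect the n equations into a matrix system V a = ℓ, where row i of V is v_i (expressed in the standard basis). Since V is invertible (lower-triangular with 1s on the diagonal, up to permutation), solve by back-substitution:
  V =
[[1, 0, 0],
 [1, 1, 0],
 [-1, -1, 1]]
  V a = (4, 0, 4)
Solving gives a = (4, -4, 4).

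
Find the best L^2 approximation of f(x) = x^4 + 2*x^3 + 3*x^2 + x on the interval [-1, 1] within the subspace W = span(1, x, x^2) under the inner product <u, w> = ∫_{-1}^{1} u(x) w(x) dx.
g(x) = 27*x^2/7 + 11*x/5 - 3/35

The best approximation g ∈ W is the orthogonal projection of f onto W. Writing g = a_0 + a_1 x + a_2 x^2, the coefficients solve the normal equations G · a = b where
  G_{ij} = <φ_i, φ_j> and b_i = <f, φ_i>, with φ_0 = 1, φ_1 = x, φ_2 = x^2.
G =
  [2, 0, 2/3]
  [0, 2/3, 0]
  [2/3, 0, 2/5],
b = (12/5, 22/15, 52/35).
Solving gives a_0 = -3/35, a_1 = 11/5, a_2 = 27/7, so
  g(x) = 27*x^2/7 + 11*x/5 - 3/35.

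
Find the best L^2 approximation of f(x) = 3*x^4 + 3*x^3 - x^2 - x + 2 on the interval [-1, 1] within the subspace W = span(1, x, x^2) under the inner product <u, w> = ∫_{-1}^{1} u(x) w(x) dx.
g(x) = 11*x^2/7 + 4*x/5 + 61/35

The best approximation g ∈ W is the orthogonal projection of f onto W. Writing g = a_0 + a_1 x + a_2 x^2, the coefficients solve the normal equations G · a = b where
  G_{ij} = <φ_i, φ_j> and b_i = <f, φ_i>, with φ_0 = 1, φ_1 = x, φ_2 = x^2.
G =
  [2, 0, 2/3]
  [0, 2/3, 0]
  [2/3, 0, 2/5],
b = (68/15, 8/15, 188/105).
Solving gives a_0 = 61/35, a_1 = 4/5, a_2 = 11/7, so
  g(x) = 11*x^2/7 + 4*x/5 + 61/35.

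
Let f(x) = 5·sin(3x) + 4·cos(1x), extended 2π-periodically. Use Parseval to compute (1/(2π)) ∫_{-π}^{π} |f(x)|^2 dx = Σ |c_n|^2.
Σ |c_n|^2 = 41/2

Expand |f|^2 and use orthogonality of {sin(nx), cos(mx)} on [-π, π]:
  ∫_{-π}^{π} sin(nx)^2 dx = π, ∫ cos(mx)^2 dx = π, and cross terms integrate to 0.
So ∫_{-π}^{π} f(x)^2 dx = 5^2 · π + 4^2 · π = (25 + 16)π.
Divide by 2π: (25 + 16)/2 = 41/2.
By Parseval, this equals Σ |c_n|^2.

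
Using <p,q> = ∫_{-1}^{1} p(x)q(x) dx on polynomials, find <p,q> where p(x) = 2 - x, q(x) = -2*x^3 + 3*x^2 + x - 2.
<p,q> = -58/15

Expand the product: p(x)·q(x) = 2*x^4 - 7*x^3 + 5*x^2 + 4*x - 4.
∫_{-1}^{1} of each monomial x^k gives [2/(k+1) if k even, 0 if k odd]. Integrating term-by-term (or equivalently evaluating the antiderivative F(x) = 2*x^5/5 - 7*x^4/4 + 5*x^3/3 + 2*x^2 - 4*x at the endpoints):
  F(1) − F(−1) = -101/60 − (131/60) = -58/15.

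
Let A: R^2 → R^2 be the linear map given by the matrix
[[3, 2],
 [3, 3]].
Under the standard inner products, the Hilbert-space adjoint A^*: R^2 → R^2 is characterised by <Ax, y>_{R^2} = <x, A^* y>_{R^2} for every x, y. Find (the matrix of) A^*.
A^* = A^T =
[[3, 3],
 [2, 3]]

For real matrices with standard dot products, the defining identity <Ax, y> = <x, A^* y> gives (Ax)^T y = x^T (A^*) y, i.e. x^T A^T y = x^T (A^*) y. Since this holds for all x, y, we must have A^* = A^T. Therefore
A^* =
[[3, 3],
 [2, 3]].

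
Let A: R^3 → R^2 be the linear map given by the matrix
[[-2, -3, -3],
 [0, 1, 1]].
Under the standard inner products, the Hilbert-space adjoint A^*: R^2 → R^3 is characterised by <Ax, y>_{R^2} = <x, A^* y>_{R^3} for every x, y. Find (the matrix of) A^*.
A^* = A^T =
[[-2, 0],
 [-3, 1],
 [-3, 1]]

For real matrices with standard dot products, the defining identity <Ax, y> = <x, A^* y> gives (Ax)^T y = x^T (A^*) y, i.e. x^T A^T y = x^T (A^*) y. Since this holds for all x, y, we must have A^* = A^T. Therefore
A^* =
[[-2, 0],
 [-3, 1],
 [-3, 1]].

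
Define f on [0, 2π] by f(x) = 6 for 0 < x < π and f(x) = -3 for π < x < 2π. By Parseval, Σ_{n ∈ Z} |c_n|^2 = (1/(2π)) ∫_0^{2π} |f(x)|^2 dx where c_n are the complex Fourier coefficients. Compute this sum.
Σ |c_n|^2 = 45/2

Parseval equates the L^2 energy of f (normalised by 1/(2π)) with the ℓ^2 sum of its Fourier coefficients: (1/(2π)) ∫_0^{2π} |f|^2 = Σ |c_n|^2.
Compute the left side: (1/(2π)) [∫_0^π 6^2 dx + ∫_π^{2π} (-3)^2 dx] = (1/(2π)) · (36π + 9π) = (36 + 9)/2 = 45/2.
So Σ_{n ∈ Z} |c_n|^2 = 45/2.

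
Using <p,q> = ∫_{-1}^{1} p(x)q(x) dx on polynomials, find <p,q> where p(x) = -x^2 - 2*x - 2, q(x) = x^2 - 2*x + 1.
<p,q> = -56/15

Expand the product: p(x)·q(x) = -x^4 + x^2 + 2*x - 2.
∫_{-1}^{1} of each monomial x^k gives [2/(k+1) if k even, 0 if k odd]. Integrating term-by-term (or equivalently evaluating the antiderivative F(x) = -x^5/5 + x^3/3 + x^2 - 2*x at the endpoints):
  F(1) − F(−1) = -13/15 − (43/15) = -56/15.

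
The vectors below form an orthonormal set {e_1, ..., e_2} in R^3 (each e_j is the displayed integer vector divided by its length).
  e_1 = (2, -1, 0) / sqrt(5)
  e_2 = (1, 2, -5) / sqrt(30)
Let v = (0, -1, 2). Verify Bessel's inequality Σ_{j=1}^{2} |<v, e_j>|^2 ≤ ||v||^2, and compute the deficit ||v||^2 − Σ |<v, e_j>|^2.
Σ |<v, e_j>|^2 = 5; ||v||^2 = 5; deficit = 0

Write each e_j = u_j / sqrt(<u_j, u_j>) where u_j is the displayed integer vector. Then <v, e_j> = <v, u_j> / sqrt(<u_j, u_j>), so |<v, e_j>|^2 = <v, u_j>^2 / <u_j, u_j>.
Coefficients: <v, e_1> = 1/sqrt(5), <v, e_2> = -12/sqrt(30).
Square and sum: Σ |<v, e_j>|^2 = 5.
Compute ||v||^2 = v·v = 5.
Deficit = 5 − 5 = 0 ≥ 0, confirming Bessel's inequality. (The deficit equals ||v − Σ <v,e_j> e_j||^2, the squared distance from v to span{e_j}.)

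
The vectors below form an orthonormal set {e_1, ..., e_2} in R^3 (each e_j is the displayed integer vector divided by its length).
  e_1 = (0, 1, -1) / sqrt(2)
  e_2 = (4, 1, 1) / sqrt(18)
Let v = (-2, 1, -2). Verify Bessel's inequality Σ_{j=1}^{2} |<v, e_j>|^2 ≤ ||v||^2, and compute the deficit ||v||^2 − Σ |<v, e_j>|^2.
Σ |<v, e_j>|^2 = 9; ||v||^2 = 9; deficit = 0

Write each e_j = u_j / sqrt(<u_j, u_j>) where u_j is the displayed integer vector. Then <v, e_j> = <v, u_j> / sqrt(<u_j, u_j>), so |<v, e_j>|^2 = <v, u_j>^2 / <u_j, u_j>.
Coefficients: <v, e_1> = 3/sqrt(2), <v, e_2> = -9/sqrt(18).
Square and sum: Σ |<v, e_j>|^2 = 9.
Compute ||v||^2 = v·v = 9.
Deficit = 9 − 9 = 0 ≥ 0, confirming Bessel's inequality. (The deficit equals ||v − Σ <v,e_j> e_j||^2, the squared distance from v to span{e_j}.)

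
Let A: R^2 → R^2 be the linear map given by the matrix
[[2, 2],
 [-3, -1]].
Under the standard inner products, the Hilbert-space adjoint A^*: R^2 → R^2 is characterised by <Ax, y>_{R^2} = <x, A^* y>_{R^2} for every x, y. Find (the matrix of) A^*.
A^* = A^T =
[[2, -3],
 [2, -1]]

For real matrices with standard dot products, the defining identity <Ax, y> = <x, A^* y> gives (Ax)^T y = x^T (A^*) y, i.e. x^T A^T y = x^T (A^*) y. Since this holds for all x, y, we must have A^* = A^T. Therefore
A^* =
[[2, -3],
 [2, -1]].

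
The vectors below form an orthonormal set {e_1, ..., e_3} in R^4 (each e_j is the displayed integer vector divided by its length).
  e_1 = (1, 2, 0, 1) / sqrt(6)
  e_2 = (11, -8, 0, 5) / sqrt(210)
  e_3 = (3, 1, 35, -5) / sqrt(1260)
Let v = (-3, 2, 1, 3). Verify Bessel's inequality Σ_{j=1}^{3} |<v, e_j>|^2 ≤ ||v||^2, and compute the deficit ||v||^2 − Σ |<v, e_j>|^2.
Σ |<v, e_j>|^2 = 299/36; ||v||^2 = 23; deficit = 529/36

Write each e_j = u_j / sqrt(<u_j, u_j>) where u_j is the displayed integer vector. Then <v, e_j> = <v, u_j> / sqrt(<u_j, u_j>), so |<v, e_j>|^2 = <v, u_j>^2 / <u_j, u_j>.
Coefficients: <v, e_1> = 4/sqrt(6), <v, e_2> = -34/sqrt(210), <v, e_3> = 13/sqrt(1260).
Square and sum: Σ |<v, e_j>|^2 = 299/36.
Compute ||v||^2 = v·v = 23.
Deficit = 23 − 299/36 = 529/36 ≥ 0, confirming Bessel's inequality. (The deficit equals ||v − Σ <v,e_j> e_j||^2, the squared distance from v to span{e_j}.)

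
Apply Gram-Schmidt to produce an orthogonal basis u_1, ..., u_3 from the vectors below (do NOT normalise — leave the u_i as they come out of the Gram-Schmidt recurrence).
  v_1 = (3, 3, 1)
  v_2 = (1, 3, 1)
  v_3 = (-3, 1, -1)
Orthogonal basis:
  u_1 = (3, 3, 1)
  u_2 = (-20/19, 18/19, 6/19)
  u_3 = (0, 2/5, -6/5)

Apply the Gram-Schmidt recurrence
  u_1 = v_1
  u_i = v_i − Σ_{j<i} ((v_i · u_j) / (u_j · u_j)) · u_j.

Step by step this gives:
  u_1 = (3, 3, 1)
  u_2 = (-20/19, 18/19, 6/19)
  u_3 = (0, 2/5, -6/5)

Orthogonality check:
  u_2 · u_1 = 0 (should be 0)
  u_3 · u_1 = 0 (should be 0)
  u_3 · u_2 = 0 (should be 0)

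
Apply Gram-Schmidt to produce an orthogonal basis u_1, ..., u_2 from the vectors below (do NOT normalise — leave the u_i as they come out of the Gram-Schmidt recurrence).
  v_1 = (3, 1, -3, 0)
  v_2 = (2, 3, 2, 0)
Orthogonal basis:
  u_1 = (3, 1, -3, 0)
  u_2 = (29/19, 54/19, 47/19, 0)

Apply the Gram-Schmidt recurrence
  u_1 = v_1
  u_i = v_i − Σ_{j<i} ((v_i · u_j) / (u_j · u_j)) · u_j.

Step by step this gives:
  u_1 = (3, 1, -3, 0)
  u_2 = (29/19, 54/19, 47/19, 0)

Orthogonality check:
  u_2 · u_1 = 0 (should be 0)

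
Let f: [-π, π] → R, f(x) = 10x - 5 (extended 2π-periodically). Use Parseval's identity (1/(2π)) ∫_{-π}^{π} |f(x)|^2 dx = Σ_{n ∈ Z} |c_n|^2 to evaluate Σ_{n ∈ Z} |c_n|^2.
Σ |c_n|^2 = 100π^2/3 + 25

Expand and integrate term by term over [-π, π]:
  ∫ (10x)^2 dx = 100·(2π^3/3); ∫ 2·10·(-5)·x dx = 0 (odd integrand); ∫ (-5)^2 dx = 25·2π.
So (1/(2π)) ∫_{-π}^{π} (10x - 5)^2 dx = 100π^2/3 + 25 = 100π^2/3 + 25.
Parseval ⇒ Σ |c_n|^2 = 100π^2/3 + 25.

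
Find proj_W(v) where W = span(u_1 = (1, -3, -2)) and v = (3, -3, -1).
proj_W(v) = (1, -3, -2)

Set up U = [u_1 | ... | u_1] ∈ R^(3×1). The projector onto W = col(U) is P = U (U^T U)^(-1) U^T.
Compute U^T U =
  [14],
and U^T v = (14).
Solve U^T U · c = U^T v for the coefficients: c = (1). The projection is proj_W(v) = U c.
Check: (v - proj_W(v)) · u_1 = 0  (should be 0).
Result: proj_W(v) = (1, -3, -2).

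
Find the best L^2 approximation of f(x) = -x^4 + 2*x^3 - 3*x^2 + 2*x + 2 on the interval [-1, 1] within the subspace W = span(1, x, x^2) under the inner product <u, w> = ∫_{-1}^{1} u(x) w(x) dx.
g(x) = -27*x^2/7 + 16*x/5 + 73/35

The best approximation g ∈ W is the orthogonal projection of f onto W. Writing g = a_0 + a_1 x + a_2 x^2, the coefficients solve the normal equations G · a = b where
  G_{ij} = <φ_i, φ_j> and b_i = <f, φ_i>, with φ_0 = 1, φ_1 = x, φ_2 = x^2.
G =
  [2, 0, 2/3]
  [0, 2/3, 0]
  [2/3, 0, 2/5],
b = (8/5, 32/15, -16/105).
Solving gives a_0 = 73/35, a_1 = 16/5, a_2 = -27/7, so
  g(x) = -27*x^2/7 + 16*x/5 + 73/35.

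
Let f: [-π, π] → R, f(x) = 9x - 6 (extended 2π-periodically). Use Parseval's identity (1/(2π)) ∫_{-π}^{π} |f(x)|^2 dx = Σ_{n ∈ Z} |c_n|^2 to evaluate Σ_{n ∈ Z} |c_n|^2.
Σ |c_n|^2 = 27π^2 + 36

Expand and integrate term by term over [-π, π]:
  ∫ (9x)^2 dx = 81·(2π^3/3); ∫ 2·9·(-6)·x dx = 0 (odd integrand); ∫ (-6)^2 dx = 36·2π.
So (1/(2π)) ∫_{-π}^{π} (9x - 6)^2 dx = 81π^2/3 + 36 = 27π^2 + 36.
Parseval ⇒ Σ |c_n|^2 = 27π^2 + 36.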